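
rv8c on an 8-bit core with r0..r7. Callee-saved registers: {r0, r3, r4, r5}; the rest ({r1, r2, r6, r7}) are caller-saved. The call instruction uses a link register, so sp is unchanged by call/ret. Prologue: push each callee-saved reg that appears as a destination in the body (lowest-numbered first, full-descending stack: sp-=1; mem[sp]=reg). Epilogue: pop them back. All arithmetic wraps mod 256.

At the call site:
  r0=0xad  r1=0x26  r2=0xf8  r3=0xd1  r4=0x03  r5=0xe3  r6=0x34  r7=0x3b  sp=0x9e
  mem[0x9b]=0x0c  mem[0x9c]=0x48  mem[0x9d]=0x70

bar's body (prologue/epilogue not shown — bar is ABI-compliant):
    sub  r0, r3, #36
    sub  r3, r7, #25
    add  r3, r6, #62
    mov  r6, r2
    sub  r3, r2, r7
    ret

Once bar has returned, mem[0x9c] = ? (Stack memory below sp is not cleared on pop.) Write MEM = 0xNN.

prologue: push r0 → mem[0x9d]=0xad, sp=0x9d
prologue: push r3 → mem[0x9c]=0xd1, sp=0x9c
body[0] sub  r0, r3, #36 → r0=0xad
body[1] sub  r3, r7, #25 → r3=0x22
body[2] add  r3, r6, #62 → r3=0x72
body[3] mov  r6, r2 → r6=0xf8
body[4] sub  r3, r2, r7 → r3=0xbd
epilogue: pop r3=0xd1, sp=0x9d
epilogue: pop r0=0xad, sp=0x9e
prologue pushed ['r0', 'r3'] at ['0x9d', '0x9c']

MEM = 0xd1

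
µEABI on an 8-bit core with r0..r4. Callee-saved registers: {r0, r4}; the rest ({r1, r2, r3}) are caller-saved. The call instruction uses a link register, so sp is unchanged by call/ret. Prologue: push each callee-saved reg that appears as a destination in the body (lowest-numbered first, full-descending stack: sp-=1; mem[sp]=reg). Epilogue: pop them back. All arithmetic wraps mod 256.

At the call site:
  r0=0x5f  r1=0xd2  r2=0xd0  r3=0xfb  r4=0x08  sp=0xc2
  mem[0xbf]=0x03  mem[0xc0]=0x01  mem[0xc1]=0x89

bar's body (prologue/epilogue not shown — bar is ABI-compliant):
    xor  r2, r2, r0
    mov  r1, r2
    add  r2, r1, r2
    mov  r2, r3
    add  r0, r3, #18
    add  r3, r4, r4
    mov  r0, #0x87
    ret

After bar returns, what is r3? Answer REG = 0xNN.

prologue: push r0 → mem[0xc1]=0x5f, sp=0xc1
body[0] xor  r2, r2, r0 → r2=0x8f
body[1] mov  r1, r2 → r1=0x8f
body[2] add  r2, r1, r2 → r2=0x1e
body[3] mov  r2, r3 → r2=0xfb
body[4] add  r0, r3, #18 → r0=0x0d
body[5] add  r3, r4, r4 → r3=0x10
body[6] mov  r0, #0x87 → r0=0x87
epilogue: pop r0=0x5f, sp=0xc2
r3 is caller-saved → body value

REG = 0x10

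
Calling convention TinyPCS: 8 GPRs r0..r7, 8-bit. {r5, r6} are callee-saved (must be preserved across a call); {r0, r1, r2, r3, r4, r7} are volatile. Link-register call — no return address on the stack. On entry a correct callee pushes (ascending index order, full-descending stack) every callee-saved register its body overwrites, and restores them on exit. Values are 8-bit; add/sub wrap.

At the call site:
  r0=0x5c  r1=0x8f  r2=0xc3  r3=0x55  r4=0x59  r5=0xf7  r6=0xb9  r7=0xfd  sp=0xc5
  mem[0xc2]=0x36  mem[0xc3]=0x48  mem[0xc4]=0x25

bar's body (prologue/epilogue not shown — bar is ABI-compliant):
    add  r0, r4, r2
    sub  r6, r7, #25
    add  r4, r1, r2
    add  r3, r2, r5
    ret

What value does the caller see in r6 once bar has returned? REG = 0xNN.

prologue: push r6 -> mem[0xc4]=0xb9, sp=0xc4
body[0] add  r0, r4, r2 -> r0=0x1c
body[1] sub  r6, r7, #25 -> r6=0xe4
body[2] add  r4, r1, r2 -> r4=0x52
body[3] add  r3, r2, r5 -> r3=0xba
epilogue: pop r6=0xb9, sp=0xc5
r6 is callee-saved -> restored

REG = 0xb9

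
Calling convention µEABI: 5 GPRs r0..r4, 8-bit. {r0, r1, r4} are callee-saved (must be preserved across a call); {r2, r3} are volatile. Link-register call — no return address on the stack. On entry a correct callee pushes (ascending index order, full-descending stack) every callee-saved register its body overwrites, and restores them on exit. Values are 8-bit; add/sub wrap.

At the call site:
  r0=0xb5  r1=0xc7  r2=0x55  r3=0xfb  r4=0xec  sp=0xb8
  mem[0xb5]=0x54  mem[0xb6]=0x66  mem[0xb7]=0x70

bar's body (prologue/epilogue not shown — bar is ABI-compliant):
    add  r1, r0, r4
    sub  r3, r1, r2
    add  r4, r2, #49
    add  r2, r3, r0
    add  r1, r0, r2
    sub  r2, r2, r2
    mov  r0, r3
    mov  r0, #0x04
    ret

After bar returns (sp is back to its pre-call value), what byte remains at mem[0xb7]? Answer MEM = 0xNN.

MEM = 0xb5

prologue: push r0 -> mem[0xb7]=0xb5, sp=0xb7
prologue: push r1 -> mem[0xb6]=0xc7, sp=0xb6
prologue: push r4 -> mem[0xb5]=0xec, sp=0xb5
body[0] add  r1, r0, r4 -> r1=0xa1
body[1] sub  r3, r1, r2 -> r3=0x4c
body[2] add  r4, r2, #49 -> r4=0x86
body[3] add  r2, r3, r0 -> r2=0x01
body[4] add  r1, r0, r2 -> r1=0xb6
body[5] sub  r2, r2, r2 -> r2=0x00
body[6] mov  r0, r3 -> r0=0x4c
body[7] mov  r0, #0x04 -> r0=0x04
epilogue: pop r4=0xec, sp=0xb6
epilogue: pop r1=0xc7, sp=0xb7
epilogue: pop r0=0xb5, sp=0xb8
prologue pushed ['r0', 'r1', 'r4'] at ['0xb7', '0xb6', '0xb5']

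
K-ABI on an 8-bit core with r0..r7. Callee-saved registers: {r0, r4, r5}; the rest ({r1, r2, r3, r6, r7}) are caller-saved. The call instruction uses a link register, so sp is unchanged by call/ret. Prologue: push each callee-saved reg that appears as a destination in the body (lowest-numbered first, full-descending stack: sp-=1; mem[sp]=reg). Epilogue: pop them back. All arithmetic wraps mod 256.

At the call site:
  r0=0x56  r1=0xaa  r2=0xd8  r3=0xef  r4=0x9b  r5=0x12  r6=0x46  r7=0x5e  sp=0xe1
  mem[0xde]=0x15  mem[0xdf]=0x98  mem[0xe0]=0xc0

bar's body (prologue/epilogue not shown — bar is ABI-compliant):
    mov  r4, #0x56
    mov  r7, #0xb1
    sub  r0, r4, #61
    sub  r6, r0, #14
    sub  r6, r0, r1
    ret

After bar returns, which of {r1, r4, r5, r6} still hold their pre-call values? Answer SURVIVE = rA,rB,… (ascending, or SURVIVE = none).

SURVIVE = r1,r4,r5

prologue: push r0 -> mem[0xe0]=0x56, sp=0xe0
prologue: push r4 -> mem[0xdf]=0x9b, sp=0xdf
body[0] mov  r4, #0x56 -> r4=0x56
body[1] mov  r7, #0xb1 -> r7=0xb1
body[2] sub  r0, r4, #61 -> r0=0x19
body[3] sub  r6, r0, #14 -> r6=0x0b
body[4] sub  r6, r0, r1 -> r6=0x6f
epilogue: pop r4=0x9b, sp=0xe0
epilogue: pop r0=0x56, sp=0xe1
r1: caller-saved, written=False
r4: callee-saved, written=True
r5: callee-saved, written=False
r6: caller-saved, written=True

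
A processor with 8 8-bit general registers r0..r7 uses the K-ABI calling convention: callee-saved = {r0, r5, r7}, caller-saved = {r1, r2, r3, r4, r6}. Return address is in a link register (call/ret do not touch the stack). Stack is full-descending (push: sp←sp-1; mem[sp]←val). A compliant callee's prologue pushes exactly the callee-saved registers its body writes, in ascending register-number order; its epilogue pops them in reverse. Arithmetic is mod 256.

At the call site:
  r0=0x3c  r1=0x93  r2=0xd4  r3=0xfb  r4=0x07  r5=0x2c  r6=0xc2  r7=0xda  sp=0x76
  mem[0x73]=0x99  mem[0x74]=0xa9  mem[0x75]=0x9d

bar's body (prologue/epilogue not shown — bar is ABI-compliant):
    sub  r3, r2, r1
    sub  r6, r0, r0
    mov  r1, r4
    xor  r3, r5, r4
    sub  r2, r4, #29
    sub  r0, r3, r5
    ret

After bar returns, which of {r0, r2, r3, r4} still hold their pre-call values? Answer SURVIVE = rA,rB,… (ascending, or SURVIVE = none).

prologue: push r0 -> mem[0x75]=0x3c, sp=0x75
body[0] sub  r3, r2, r1 -> r3=0x41
body[1] sub  r6, r0, r0 -> r6=0x00
body[2] mov  r1, r4 -> r1=0x07
body[3] xor  r3, r5, r4 -> r3=0x2b
body[4] sub  r2, r4, #29 -> r2=0xea
body[5] sub  r0, r3, r5 -> r0=0xff
epilogue: pop r0=0x3c, sp=0x76
r0: callee-saved, written=True
r2: caller-saved, written=True
r3: caller-saved, written=True
r4: caller-saved, written=False

SURVIVE = r0,r4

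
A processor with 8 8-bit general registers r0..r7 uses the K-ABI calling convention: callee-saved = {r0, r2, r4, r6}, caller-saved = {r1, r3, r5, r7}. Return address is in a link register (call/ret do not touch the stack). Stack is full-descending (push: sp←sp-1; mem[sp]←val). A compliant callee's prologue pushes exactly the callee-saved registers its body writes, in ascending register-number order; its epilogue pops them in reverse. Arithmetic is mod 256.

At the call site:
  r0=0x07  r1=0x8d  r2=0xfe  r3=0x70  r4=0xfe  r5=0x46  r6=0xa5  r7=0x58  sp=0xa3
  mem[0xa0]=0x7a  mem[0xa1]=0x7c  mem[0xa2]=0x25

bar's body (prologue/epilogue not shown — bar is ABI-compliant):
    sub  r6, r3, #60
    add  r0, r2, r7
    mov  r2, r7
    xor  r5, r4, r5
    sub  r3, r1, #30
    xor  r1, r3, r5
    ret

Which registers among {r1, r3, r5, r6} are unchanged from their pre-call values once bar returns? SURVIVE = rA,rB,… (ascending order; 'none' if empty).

SURVIVE = r6

prologue: push r0 -> mem[0xa2]=0x07, sp=0xa2
prologue: push r2 -> mem[0xa1]=0xfe, sp=0xa1
prologue: push r6 -> mem[0xa0]=0xa5, sp=0xa0
body[0] sub  r6, r3, #60 -> r6=0x34
body[1] add  r0, r2, r7 -> r0=0x56
body[2] mov  r2, r7 -> r2=0x58
body[3] xor  r5, r4, r5 -> r5=0xb8
body[4] sub  r3, r1, #30 -> r3=0x6f
body[5] xor  r1, r3, r5 -> r1=0xd7
epilogue: pop r6=0xa5, sp=0xa1
epilogue: pop r2=0xfe, sp=0xa2
epilogue: pop r0=0x07, sp=0xa3
r1: caller-saved, written=True
r3: caller-saved, written=True
r5: caller-saved, written=True
r6: callee-saved, written=True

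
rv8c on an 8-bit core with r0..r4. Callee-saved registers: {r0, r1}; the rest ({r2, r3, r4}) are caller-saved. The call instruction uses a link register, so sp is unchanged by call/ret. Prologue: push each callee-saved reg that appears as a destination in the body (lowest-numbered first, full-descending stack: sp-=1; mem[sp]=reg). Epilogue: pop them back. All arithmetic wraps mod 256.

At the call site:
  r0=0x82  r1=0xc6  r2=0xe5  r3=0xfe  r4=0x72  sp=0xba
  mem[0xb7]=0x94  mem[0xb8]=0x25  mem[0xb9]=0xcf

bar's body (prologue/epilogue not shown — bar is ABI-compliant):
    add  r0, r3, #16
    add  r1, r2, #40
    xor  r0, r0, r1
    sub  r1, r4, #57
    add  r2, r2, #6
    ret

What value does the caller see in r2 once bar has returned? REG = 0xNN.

prologue: push r0 → mem[0xb9]=0x82, sp=0xb9
prologue: push r1 → mem[0xb8]=0xc6, sp=0xb8
body[0] add  r0, r3, #16 → r0=0x0e
body[1] add  r1, r2, #40 → r1=0x0d
body[2] xor  r0, r0, r1 → r0=0x03
body[3] sub  r1, r4, #57 → r1=0x39
body[4] add  r2, r2, #6 → r2=0xeb
epilogue: pop r1=0xc6, sp=0xb9
epilogue: pop r0=0x82, sp=0xba
r2 is caller-saved → body value

REG = 0xeb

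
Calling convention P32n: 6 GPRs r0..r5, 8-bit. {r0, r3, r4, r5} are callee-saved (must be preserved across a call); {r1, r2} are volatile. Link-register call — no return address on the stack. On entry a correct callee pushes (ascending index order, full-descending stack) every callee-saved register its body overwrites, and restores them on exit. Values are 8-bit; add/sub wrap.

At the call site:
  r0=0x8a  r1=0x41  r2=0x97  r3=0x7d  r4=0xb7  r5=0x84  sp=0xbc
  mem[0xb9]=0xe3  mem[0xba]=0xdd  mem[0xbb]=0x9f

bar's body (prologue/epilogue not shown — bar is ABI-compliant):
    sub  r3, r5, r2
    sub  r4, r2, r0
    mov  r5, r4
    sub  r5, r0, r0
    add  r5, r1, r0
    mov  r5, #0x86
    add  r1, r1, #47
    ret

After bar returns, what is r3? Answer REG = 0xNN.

prologue: push r3 → mem[0xbb]=0x7d, sp=0xbb
prologue: push r4 → mem[0xba]=0xb7, sp=0xba
prologue: push r5 → mem[0xb9]=0x84, sp=0xb9
body[0] sub  r3, r5, r2 → r3=0xed
body[1] sub  r4, r2, r0 → r4=0x0d
body[2] mov  r5, r4 → r5=0x0d
body[3] sub  r5, r0, r0 → r5=0x00
body[4] add  r5, r1, r0 → r5=0xcb
body[5] mov  r5, #0x86 → r5=0x86
body[6] add  r1, r1, #47 → r1=0x70
epilogue: pop r5=0x84, sp=0xba
epilogue: pop r4=0xb7, sp=0xbb
epilogue: pop r3=0x7d, sp=0xbc
r3 is callee-saved → restored

REG = 0x7d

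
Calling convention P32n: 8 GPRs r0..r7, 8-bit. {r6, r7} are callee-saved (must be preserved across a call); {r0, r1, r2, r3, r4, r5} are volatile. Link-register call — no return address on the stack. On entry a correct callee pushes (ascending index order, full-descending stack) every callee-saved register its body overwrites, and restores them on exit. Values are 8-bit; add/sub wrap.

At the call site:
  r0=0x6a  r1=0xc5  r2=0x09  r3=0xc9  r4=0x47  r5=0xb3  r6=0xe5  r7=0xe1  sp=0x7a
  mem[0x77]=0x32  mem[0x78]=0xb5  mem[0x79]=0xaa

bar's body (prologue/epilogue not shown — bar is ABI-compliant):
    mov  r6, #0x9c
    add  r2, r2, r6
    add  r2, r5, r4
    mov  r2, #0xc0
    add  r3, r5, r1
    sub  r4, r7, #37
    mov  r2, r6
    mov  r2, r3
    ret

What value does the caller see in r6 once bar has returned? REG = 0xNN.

prologue: push r6 -> mem[0x79]=0xe5, sp=0x79
body[0] mov  r6, #0x9c -> r6=0x9c
body[1] add  r2, r2, r6 -> r2=0xa5
body[2] add  r2, r5, r4 -> r2=0xfa
body[3] mov  r2, #0xc0 -> r2=0xc0
body[4] add  r3, r5, r1 -> r3=0x78
body[5] sub  r4, r7, #37 -> r4=0xbc
body[6] mov  r2, r6 -> r2=0x9c
body[7] mov  r2, r3 -> r2=0x78
epilogue: pop r6=0xe5, sp=0x7a
r6 is callee-saved -> restored

REG = 0xe5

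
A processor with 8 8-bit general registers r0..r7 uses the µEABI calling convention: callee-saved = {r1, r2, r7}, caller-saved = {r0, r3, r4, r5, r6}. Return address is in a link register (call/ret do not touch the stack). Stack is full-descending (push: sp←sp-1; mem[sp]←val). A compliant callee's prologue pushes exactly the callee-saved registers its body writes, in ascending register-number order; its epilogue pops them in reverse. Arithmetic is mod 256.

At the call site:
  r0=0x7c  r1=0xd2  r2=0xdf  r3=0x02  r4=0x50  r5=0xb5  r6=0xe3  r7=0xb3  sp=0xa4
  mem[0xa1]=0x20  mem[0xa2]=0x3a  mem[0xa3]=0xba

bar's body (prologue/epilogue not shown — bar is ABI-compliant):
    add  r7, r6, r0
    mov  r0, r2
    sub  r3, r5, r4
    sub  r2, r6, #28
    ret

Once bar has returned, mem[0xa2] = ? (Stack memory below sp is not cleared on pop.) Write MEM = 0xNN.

prologue: push r2 → mem[0xa3]=0xdf, sp=0xa3
prologue: push r7 → mem[0xa2]=0xb3, sp=0xa2
body[0] add  r7, r6, r0 → r7=0x5f
body[1] mov  r0, r2 → r0=0xdf
body[2] sub  r3, r5, r4 → r3=0x65
body[3] sub  r2, r6, #28 → r2=0xc7
epilogue: pop r7=0xb3, sp=0xa3
epilogue: pop r2=0xdf, sp=0xa4
prologue pushed ['r2', 'r7'] at ['0xa3', '0xa2']

MEM = 0xb3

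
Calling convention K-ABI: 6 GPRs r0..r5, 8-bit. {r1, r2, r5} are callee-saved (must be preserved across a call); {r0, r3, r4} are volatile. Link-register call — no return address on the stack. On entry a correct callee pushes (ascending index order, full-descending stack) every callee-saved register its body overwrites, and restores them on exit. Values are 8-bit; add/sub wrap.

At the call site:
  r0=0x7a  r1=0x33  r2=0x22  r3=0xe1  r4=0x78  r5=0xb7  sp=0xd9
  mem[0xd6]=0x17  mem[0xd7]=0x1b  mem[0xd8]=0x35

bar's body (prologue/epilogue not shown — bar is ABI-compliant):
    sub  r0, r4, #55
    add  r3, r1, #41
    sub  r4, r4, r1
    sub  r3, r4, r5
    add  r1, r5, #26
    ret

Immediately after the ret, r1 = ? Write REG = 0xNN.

prologue: push r1 -> mem[0xd8]=0x33, sp=0xd8
body[0] sub  r0, r4, #55 -> r0=0x41
body[1] add  r3, r1, #41 -> r3=0x5c
body[2] sub  r4, r4, r1 -> r4=0x45
body[3] sub  r3, r4, r5 -> r3=0x8e
body[4] add  r1, r5, #26 -> r1=0xd1
epilogue: pop r1=0x33, sp=0xd9
r1 is callee-saved -> restored

REG = 0x33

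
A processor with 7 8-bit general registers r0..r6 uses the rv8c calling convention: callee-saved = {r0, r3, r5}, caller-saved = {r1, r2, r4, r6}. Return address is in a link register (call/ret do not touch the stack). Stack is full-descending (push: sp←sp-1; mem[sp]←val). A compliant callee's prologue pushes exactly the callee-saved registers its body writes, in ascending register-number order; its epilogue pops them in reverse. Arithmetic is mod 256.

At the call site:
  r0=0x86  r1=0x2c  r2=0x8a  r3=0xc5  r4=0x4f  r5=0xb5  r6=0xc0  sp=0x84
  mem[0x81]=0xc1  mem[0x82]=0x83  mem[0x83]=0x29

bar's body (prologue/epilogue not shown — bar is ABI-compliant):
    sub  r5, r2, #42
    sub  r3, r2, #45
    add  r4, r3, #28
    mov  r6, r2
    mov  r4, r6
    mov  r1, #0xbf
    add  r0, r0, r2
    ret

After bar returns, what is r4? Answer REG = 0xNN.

prologue: push r0 → mem[0x83]=0x86, sp=0x83
prologue: push r3 → mem[0x82]=0xc5, sp=0x82
prologue: push r5 → mem[0x81]=0xb5, sp=0x81
body[0] sub  r5, r2, #42 → r5=0x60
body[1] sub  r3, r2, #45 → r3=0x5d
body[2] add  r4, r3, #28 → r4=0x79
body[3] mov  r6, r2 → r6=0x8a
body[4] mov  r4, r6 → r4=0x8a
body[5] mov  r1, #0xbf → r1=0xbf
body[6] add  r0, r0, r2 → r0=0x10
epilogue: pop r5=0xb5, sp=0x82
epilogue: pop r3=0xc5, sp=0x83
epilogue: pop r0=0x86, sp=0x84
r4 is caller-saved → body value

REG = 0x8a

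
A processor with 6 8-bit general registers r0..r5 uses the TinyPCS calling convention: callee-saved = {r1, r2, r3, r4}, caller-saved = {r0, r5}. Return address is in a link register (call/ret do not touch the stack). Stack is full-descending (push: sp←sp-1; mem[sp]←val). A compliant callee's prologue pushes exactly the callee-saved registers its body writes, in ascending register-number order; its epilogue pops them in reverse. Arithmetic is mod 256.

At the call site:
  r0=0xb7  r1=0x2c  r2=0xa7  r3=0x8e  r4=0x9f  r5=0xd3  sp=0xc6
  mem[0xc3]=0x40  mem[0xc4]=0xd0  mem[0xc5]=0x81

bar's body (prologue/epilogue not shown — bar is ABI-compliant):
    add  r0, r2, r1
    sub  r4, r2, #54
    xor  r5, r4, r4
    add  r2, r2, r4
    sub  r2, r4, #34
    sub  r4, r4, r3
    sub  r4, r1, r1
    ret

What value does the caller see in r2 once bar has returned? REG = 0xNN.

REG = 0xa7

prologue: push r2 -> mem[0xc5]=0xa7, sp=0xc5
prologue: push r4 -> mem[0xc4]=0x9f, sp=0xc4
body[0] add  r0, r2, r1 -> r0=0xd3
body[1] sub  r4, r2, #54 -> r4=0x71
body[2] xor  r5, r4, r4 -> r5=0x00
body[3] add  r2, r2, r4 -> r2=0x18
body[4] sub  r2, r4, #34 -> r2=0x4f
body[5] sub  r4, r4, r3 -> r4=0xe3
body[6] sub  r4, r1, r1 -> r4=0x00
epilogue: pop r4=0x9f, sp=0xc5
epilogue: pop r2=0xa7, sp=0xc6
r2 is callee-saved -> restored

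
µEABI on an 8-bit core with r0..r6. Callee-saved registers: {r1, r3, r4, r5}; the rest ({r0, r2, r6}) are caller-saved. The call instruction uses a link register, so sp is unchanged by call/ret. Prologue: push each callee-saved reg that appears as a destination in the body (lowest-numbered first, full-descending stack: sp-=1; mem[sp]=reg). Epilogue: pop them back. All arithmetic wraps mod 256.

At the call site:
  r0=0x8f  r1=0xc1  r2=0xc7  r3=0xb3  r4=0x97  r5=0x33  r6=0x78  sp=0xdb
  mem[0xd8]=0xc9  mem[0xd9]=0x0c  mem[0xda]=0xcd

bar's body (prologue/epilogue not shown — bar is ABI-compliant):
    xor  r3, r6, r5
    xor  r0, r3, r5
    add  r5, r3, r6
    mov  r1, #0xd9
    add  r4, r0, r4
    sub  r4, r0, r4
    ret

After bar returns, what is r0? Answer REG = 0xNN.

REG = 0x78

prologue: push r1 -> mem[0xda]=0xc1, sp=0xda
prologue: push r3 -> mem[0xd9]=0xb3, sp=0xd9
prologue: push r4 -> mem[0xd8]=0x97, sp=0xd8
prologue: push r5 -> mem[0xd7]=0x33, sp=0xd7
body[0] xor  r3, r6, r5 -> r3=0x4b
body[1] xor  r0, r3, r5 -> r0=0x78
body[2] add  r5, r3, r6 -> r5=0xc3
body[3] mov  r1, #0xd9 -> r1=0xd9
body[4] add  r4, r0, r4 -> r4=0x0f
body[5] sub  r4, r0, r4 -> r4=0x69
epilogue: pop r5=0x33, sp=0xd8
epilogue: pop r4=0x97, sp=0xd9
epilogue: pop r3=0xb3, sp=0xda
epilogue: pop r1=0xc1, sp=0xdb
r0 is caller-saved -> body value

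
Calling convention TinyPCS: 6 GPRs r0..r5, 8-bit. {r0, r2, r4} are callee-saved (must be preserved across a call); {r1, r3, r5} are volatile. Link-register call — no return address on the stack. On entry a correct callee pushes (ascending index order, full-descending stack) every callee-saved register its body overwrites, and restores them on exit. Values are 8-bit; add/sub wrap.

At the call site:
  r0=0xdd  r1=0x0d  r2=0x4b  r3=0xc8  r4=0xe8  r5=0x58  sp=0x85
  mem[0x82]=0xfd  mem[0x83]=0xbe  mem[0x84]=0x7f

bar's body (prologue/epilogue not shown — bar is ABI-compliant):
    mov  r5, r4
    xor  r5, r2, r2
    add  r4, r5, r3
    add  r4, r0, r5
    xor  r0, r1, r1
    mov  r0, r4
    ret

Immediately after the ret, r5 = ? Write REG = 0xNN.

REG = 0x00

prologue: push r0 → mem[0x84]=0xdd, sp=0x84
prologue: push r4 → mem[0x83]=0xe8, sp=0x83
body[0] mov  r5, r4 → r5=0xe8
body[1] xor  r5, r2, r2 → r5=0x00
body[2] add  r4, r5, r3 → r4=0xc8
body[3] add  r4, r0, r5 → r4=0xdd
body[4] xor  r0, r1, r1 → r0=0x00
body[5] mov  r0, r4 → r0=0xdd
epilogue: pop r4=0xe8, sp=0x84
epilogue: pop r0=0xdd, sp=0x85
r5 is caller-saved → body value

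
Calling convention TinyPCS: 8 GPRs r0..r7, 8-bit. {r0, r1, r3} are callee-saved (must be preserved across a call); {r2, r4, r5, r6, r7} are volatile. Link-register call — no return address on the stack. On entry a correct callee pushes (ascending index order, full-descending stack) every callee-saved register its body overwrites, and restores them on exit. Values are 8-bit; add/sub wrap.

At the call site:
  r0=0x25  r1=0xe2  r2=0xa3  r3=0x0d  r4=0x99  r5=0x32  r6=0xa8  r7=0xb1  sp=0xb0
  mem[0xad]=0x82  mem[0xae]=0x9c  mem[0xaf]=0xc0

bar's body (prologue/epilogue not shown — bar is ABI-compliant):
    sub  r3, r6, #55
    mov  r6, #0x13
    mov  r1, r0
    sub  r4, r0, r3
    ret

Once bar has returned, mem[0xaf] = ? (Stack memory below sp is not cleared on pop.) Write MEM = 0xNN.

MEM = 0xe2

prologue: push r1 → mem[0xaf]=0xe2, sp=0xaf
prologue: push r3 → mem[0xae]=0x0d, sp=0xae
body[0] sub  r3, r6, #55 → r3=0x71
body[1] mov  r6, #0x13 → r6=0x13
body[2] mov  r1, r0 → r1=0x25
body[3] sub  r4, r0, r3 → r4=0xb4
epilogue: pop r3=0x0d, sp=0xaf
epilogue: pop r1=0xe2, sp=0xb0
prologue pushed ['r1', 'r3'] at ['0xaf', '0xae']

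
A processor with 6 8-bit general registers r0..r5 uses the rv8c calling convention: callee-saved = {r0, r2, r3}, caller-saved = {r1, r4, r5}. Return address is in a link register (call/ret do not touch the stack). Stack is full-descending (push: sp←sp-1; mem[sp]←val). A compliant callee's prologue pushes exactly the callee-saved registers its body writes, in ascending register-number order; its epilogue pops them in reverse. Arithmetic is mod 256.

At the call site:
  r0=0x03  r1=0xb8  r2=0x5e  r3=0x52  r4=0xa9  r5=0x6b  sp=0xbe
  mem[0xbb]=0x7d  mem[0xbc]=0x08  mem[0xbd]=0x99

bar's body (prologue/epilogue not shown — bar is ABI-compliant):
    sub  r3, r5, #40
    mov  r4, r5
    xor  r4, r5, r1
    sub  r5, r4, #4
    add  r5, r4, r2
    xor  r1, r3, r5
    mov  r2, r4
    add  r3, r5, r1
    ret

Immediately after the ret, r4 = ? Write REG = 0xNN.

prologue: push r2 → mem[0xbd]=0x5e, sp=0xbd
prologue: push r3 → mem[0xbc]=0x52, sp=0xbc
body[0] sub  r3, r5, #40 → r3=0x43
body[1] mov  r4, r5 → r4=0x6b
body[2] xor  r4, r5, r1 → r4=0xd3
body[3] sub  r5, r4, #4 → r5=0xcf
body[4] add  r5, r4, r2 → r5=0x31
body[5] xor  r1, r3, r5 → r1=0x72
body[6] mov  r2, r4 → r2=0xd3
body[7] add  r3, r5, r1 → r3=0xa3
epilogue: pop r3=0x52, sp=0xbd
epilogue: pop r2=0x5e, sp=0xbe
r4 is caller-saved → body value

REG = 0xd3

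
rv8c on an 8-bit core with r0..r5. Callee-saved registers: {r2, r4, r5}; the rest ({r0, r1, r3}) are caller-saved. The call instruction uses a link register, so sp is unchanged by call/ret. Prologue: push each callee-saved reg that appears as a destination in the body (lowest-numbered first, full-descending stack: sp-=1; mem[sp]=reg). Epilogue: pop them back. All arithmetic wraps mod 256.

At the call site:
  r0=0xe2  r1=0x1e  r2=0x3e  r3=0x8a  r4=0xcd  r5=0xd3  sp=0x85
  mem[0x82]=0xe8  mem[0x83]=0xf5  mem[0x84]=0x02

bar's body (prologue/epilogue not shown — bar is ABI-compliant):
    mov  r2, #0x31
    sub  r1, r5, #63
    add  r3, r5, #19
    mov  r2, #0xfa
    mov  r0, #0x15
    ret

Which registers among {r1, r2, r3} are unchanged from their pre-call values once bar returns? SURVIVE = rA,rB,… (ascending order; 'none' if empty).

prologue: push r2 → mem[0x84]=0x3e, sp=0x84
body[0] mov  r2, #0x31 → r2=0x31
body[1] sub  r1, r5, #63 → r1=0x94
body[2] add  r3, r5, #19 → r3=0xe6
body[3] mov  r2, #0xfa → r2=0xfa
body[4] mov  r0, #0x15 → r0=0x15
epilogue: pop r2=0x3e, sp=0x85
r1: caller-saved, written=True
r2: callee-saved, written=True
r3: caller-saved, written=True

SURVIVE = r2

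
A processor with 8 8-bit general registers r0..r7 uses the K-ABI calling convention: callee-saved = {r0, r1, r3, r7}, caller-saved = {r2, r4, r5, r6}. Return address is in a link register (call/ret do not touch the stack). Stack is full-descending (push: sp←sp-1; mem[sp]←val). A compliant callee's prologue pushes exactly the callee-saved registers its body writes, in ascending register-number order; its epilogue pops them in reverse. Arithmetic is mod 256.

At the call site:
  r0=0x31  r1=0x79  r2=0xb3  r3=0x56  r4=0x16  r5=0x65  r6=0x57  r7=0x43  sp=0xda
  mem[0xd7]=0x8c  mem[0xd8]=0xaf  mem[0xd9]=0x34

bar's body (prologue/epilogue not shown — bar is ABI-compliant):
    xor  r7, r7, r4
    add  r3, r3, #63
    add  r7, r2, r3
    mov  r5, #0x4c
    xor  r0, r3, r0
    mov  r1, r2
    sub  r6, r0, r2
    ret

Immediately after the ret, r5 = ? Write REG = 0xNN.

REG = 0x4c

prologue: push r0 → mem[0xd9]=0x31, sp=0xd9
prologue: push r1 → mem[0xd8]=0x79, sp=0xd8
prologue: push r3 → mem[0xd7]=0x56, sp=0xd7
prologue: push r7 → mem[0xd6]=0x43, sp=0xd6
body[0] xor  r7, r7, r4 → r7=0x55
body[1] add  r3, r3, #63 → r3=0x95
body[2] add  r7, r2, r3 → r7=0x48
body[3] mov  r5, #0x4c → r5=0x4c
body[4] xor  r0, r3, r0 → r0=0xa4
body[5] mov  r1, r2 → r1=0xb3
body[6] sub  r6, r0, r2 → r6=0xf1
epilogue: pop r7=0x43, sp=0xd7
epilogue: pop r3=0x56, sp=0xd8
epilogue: pop r1=0x79, sp=0xd9
epilogue: pop r0=0x31, sp=0xda
r5 is caller-saved → body value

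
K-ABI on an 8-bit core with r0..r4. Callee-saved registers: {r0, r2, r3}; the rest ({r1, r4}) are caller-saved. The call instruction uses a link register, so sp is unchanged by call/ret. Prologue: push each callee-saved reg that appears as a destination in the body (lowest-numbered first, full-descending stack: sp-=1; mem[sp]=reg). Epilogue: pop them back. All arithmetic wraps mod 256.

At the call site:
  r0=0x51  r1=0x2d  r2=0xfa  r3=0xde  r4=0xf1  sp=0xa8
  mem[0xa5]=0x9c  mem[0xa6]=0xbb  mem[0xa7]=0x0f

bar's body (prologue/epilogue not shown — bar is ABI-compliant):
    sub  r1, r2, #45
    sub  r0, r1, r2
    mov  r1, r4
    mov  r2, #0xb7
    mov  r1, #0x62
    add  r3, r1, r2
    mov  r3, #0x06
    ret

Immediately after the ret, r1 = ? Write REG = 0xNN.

prologue: push r0 -> mem[0xa7]=0x51, sp=0xa7
prologue: push r2 -> mem[0xa6]=0xfa, sp=0xa6
prologue: push r3 -> mem[0xa5]=0xde, sp=0xa5
body[0] sub  r1, r2, #45 -> r1=0xcd
body[1] sub  r0, r1, r2 -> r0=0xd3
body[2] mov  r1, r4 -> r1=0xf1
body[3] mov  r2, #0xb7 -> r2=0xb7
body[4] mov  r1, #0x62 -> r1=0x62
body[5] add  r3, r1, r2 -> r3=0x19
body[6] mov  r3, #0x06 -> r3=0x06
epilogue: pop r3=0xde, sp=0xa6
epilogue: pop r2=0xfa, sp=0xa7
epilogue: pop r0=0x51, sp=0xa8
r1 is caller-saved -> body value

REG = 0x62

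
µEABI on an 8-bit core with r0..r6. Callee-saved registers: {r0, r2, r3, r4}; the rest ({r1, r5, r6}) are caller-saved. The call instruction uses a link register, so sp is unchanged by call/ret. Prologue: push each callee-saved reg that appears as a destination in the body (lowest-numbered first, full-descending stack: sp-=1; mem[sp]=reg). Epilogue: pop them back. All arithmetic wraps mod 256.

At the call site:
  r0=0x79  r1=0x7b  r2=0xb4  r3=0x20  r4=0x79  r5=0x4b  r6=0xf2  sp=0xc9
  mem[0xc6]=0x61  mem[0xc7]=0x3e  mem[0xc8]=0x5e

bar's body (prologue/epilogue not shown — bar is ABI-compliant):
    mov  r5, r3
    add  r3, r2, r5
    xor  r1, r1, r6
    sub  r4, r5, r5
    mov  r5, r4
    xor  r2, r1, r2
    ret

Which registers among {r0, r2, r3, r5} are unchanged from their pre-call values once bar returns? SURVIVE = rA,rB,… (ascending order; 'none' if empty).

prologue: push r2 -> mem[0xc8]=0xb4, sp=0xc8
prologue: push r3 -> mem[0xc7]=0x20, sp=0xc7
prologue: push r4 -> mem[0xc6]=0x79, sp=0xc6
body[0] mov  r5, r3 -> r5=0x20
body[1] add  r3, r2, r5 -> r3=0xd4
body[2] xor  r1, r1, r6 -> r1=0x89
body[3] sub  r4, r5, r5 -> r4=0x00
body[4] mov  r5, r4 -> r5=0x00
body[5] xor  r2, r1, r2 -> r2=0x3d
epilogue: pop r4=0x79, sp=0xc7
epilogue: pop r3=0x20, sp=0xc8
epilogue: pop r2=0xb4, sp=0xc9
r0: callee-saved, written=False
r2: callee-saved, written=True
r3: callee-saved, written=True
r5: caller-saved, written=True

SURVIVE = r0,r2,r3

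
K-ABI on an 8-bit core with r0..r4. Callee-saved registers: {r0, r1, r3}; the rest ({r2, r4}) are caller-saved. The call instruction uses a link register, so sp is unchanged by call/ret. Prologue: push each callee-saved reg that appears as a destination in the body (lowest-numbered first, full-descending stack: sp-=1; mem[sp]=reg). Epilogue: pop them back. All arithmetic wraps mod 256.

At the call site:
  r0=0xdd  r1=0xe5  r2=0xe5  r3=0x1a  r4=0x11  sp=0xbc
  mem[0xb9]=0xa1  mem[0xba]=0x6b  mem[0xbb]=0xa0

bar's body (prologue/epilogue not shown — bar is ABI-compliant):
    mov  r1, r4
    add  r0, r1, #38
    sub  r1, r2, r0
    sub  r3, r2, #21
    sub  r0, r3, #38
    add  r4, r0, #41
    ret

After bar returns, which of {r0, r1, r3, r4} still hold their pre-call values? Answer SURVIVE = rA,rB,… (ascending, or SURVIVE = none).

SURVIVE = r0,r1,r3

prologue: push r0 → mem[0xbb]=0xdd, sp=0xbb
prologue: push r1 → mem[0xba]=0xe5, sp=0xba
prologue: push r3 → mem[0xb9]=0x1a, sp=0xb9
body[0] mov  r1, r4 → r1=0x11
body[1] add  r0, r1, #38 → r0=0x37
body[2] sub  r1, r2, r0 → r1=0xae
body[3] sub  r3, r2, #21 → r3=0xd0
body[4] sub  r0, r3, #38 → r0=0xaa
body[5] add  r4, r0, #41 → r4=0xd3
epilogue: pop r3=0x1a, sp=0xba
epilogue: pop r1=0xe5, sp=0xbb
epilogue: pop r0=0xdd, sp=0xbc
r0: callee-saved, written=True
r1: callee-saved, written=True
r3: callee-saved, written=True
r4: caller-saved, written=True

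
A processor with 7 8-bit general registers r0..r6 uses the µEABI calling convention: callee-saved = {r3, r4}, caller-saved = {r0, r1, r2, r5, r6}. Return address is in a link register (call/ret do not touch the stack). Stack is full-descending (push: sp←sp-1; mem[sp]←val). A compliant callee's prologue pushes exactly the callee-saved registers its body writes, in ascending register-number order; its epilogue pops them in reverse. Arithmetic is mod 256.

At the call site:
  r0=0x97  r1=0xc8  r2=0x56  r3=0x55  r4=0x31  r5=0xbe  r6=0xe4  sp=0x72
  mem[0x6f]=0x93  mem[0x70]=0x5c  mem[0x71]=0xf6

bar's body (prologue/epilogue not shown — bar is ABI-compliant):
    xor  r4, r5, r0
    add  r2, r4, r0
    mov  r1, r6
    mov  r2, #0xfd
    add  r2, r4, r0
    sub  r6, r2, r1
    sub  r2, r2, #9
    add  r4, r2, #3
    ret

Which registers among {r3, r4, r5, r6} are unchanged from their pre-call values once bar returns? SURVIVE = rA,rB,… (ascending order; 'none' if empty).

prologue: push r4 → mem[0x71]=0x31, sp=0x71
body[0] xor  r4, r5, r0 → r4=0x29
body[1] add  r2, r4, r0 → r2=0xc0
body[2] mov  r1, r6 → r1=0xe4
body[3] mov  r2, #0xfd → r2=0xfd
body[4] add  r2, r4, r0 → r2=0xc0
body[5] sub  r6, r2, r1 → r6=0xdc
body[6] sub  r2, r2, #9 → r2=0xb7
body[7] add  r4, r2, #3 → r4=0xba
epilogue: pop r4=0x31, sp=0x72
r3: callee-saved, written=False
r4: callee-saved, written=True
r5: caller-saved, written=False
r6: caller-saved, written=True

SURVIVE = r3,r4,r5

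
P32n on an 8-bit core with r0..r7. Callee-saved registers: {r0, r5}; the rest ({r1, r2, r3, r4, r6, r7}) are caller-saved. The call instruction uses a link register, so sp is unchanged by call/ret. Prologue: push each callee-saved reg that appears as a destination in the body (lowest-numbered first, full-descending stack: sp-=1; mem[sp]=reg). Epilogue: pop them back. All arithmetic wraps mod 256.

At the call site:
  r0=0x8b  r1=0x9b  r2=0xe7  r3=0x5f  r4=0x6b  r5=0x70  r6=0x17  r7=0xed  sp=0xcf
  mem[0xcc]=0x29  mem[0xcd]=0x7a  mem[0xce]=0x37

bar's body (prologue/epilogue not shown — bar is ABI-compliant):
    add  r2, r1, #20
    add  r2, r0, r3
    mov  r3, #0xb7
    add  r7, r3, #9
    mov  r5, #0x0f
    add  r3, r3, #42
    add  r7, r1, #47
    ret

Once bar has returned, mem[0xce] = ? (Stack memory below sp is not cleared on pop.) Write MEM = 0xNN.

prologue: push r5 -> mem[0xce]=0x70, sp=0xce
body[0] add  r2, r1, #20 -> r2=0xaf
body[1] add  r2, r0, r3 -> r2=0xea
body[2] mov  r3, #0xb7 -> r3=0xb7
body[3] add  r7, r3, #9 -> r7=0xc0
body[4] mov  r5, #0x0f -> r5=0x0f
body[5] add  r3, r3, #42 -> r3=0xe1
body[6] add  r7, r1, #47 -> r7=0xca
epilogue: pop r5=0x70, sp=0xcf
prologue pushed ['r5'] at ['0xce']

MEM = 0x70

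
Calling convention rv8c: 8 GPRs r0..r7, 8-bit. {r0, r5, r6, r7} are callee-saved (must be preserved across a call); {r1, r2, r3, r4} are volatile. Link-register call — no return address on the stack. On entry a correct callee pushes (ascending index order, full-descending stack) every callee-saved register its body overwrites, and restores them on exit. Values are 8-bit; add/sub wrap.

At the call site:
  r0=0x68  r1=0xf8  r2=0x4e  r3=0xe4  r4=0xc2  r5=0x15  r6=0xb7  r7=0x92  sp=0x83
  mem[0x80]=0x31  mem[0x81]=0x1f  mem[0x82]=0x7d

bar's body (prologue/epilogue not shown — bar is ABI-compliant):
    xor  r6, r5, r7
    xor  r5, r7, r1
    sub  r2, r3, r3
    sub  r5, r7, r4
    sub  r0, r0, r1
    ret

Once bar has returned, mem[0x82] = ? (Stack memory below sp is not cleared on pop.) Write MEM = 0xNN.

prologue: push r0 -> mem[0x82]=0x68, sp=0x82
prologue: push r5 -> mem[0x81]=0x15, sp=0x81
prologue: push r6 -> mem[0x80]=0xb7, sp=0x80
body[0] xor  r6, r5, r7 -> r6=0x87
body[1] xor  r5, r7, r1 -> r5=0x6a
body[2] sub  r2, r3, r3 -> r2=0x00
body[3] sub  r5, r7, r4 -> r5=0xd0
body[4] sub  r0, r0, r1 -> r0=0x70
epilogue: pop r6=0xb7, sp=0x81
epilogue: pop r5=0x15, sp=0x82
epilogue: pop r0=0x68, sp=0x83
prologue pushed ['r0', 'r5', 'r6'] at ['0x82', '0x81', '0x80']

MEM = 0x68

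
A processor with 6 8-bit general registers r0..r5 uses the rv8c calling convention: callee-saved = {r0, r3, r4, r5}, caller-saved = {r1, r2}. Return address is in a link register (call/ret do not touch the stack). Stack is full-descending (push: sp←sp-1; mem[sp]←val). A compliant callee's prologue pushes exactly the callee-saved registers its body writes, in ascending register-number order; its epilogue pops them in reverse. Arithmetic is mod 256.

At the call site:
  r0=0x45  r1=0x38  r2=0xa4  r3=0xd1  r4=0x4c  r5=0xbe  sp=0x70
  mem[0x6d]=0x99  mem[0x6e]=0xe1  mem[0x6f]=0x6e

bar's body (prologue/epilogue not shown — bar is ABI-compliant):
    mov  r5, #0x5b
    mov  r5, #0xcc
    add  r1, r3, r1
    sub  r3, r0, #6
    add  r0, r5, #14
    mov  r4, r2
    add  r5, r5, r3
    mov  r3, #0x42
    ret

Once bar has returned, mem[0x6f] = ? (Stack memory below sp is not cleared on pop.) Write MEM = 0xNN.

MEM = 0x45

prologue: push r0 → mem[0x6f]=0x45, sp=0x6f
prologue: push r3 → mem[0x6e]=0xd1, sp=0x6e
prologue: push r4 → mem[0x6d]=0x4c, sp=0x6d
prologue: push r5 → mem[0x6c]=0xbe, sp=0x6c
body[0] mov  r5, #0x5b → r5=0x5b
body[1] mov  r5, #0xcc → r5=0xcc
body[2] add  r1, r3, r1 → r1=0x09
body[3] sub  r3, r0, #6 → r3=0x3f
body[4] add  r0, r5, #14 → r0=0xda
body[5] mov  r4, r2 → r4=0xa4
body[6] add  r5, r5, r3 → r5=0x0b
body[7] mov  r3, #0x42 → r3=0x42
epilogue: pop r5=0xbe, sp=0x6d
epilogue: pop r4=0x4c, sp=0x6e
epilogue: pop r3=0xd1, sp=0x6f
epilogue: pop r0=0x45, sp=0x70
prologue pushed ['r0', 'r3', 'r4', 'r5'] at ['0x6f', '0x6e', '0x6d', '0x6c']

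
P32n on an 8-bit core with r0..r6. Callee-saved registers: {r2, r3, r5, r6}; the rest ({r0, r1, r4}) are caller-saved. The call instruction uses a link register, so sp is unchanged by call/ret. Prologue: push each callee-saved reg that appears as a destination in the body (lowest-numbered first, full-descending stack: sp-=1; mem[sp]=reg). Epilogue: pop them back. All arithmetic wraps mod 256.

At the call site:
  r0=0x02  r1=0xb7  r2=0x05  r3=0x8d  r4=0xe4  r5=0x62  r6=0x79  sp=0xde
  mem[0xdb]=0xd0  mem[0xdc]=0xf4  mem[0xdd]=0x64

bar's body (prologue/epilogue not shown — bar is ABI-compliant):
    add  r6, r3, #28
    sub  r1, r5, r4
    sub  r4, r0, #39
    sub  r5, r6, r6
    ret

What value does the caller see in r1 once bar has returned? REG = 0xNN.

REG = 0x7e

prologue: push r5 -> mem[0xdd]=0x62, sp=0xdd
prologue: push r6 -> mem[0xdc]=0x79, sp=0xdc
body[0] add  r6, r3, #28 -> r6=0xa9
body[1] sub  r1, r5, r4 -> r1=0x7e
body[2] sub  r4, r0, #39 -> r4=0xdb
body[3] sub  r5, r6, r6 -> r5=0x00
epilogue: pop r6=0x79, sp=0xdd
epilogue: pop r5=0x62, sp=0xde
r1 is caller-saved -> body value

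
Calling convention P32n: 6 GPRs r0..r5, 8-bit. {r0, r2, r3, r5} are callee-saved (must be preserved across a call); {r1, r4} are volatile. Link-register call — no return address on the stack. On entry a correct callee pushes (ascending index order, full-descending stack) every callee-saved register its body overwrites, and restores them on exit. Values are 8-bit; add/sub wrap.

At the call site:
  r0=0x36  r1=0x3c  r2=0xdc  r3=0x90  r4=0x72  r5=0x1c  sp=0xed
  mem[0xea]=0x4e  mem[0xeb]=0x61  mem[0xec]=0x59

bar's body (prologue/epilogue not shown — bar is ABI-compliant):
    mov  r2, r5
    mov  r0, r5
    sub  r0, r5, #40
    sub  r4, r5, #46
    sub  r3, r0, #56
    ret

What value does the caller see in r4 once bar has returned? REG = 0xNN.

prologue: push r0 → mem[0xec]=0x36, sp=0xec
prologue: push r2 → mem[0xeb]=0xdc, sp=0xeb
prologue: push r3 → mem[0xea]=0x90, sp=0xea
body[0] mov  r2, r5 → r2=0x1c
body[1] mov  r0, r5 → r0=0x1c
body[2] sub  r0, r5, #40 → r0=0xf4
body[3] sub  r4, r5, #46 → r4=0xee
body[4] sub  r3, r0, #56 → r3=0xbc
epilogue: pop r3=0x90, sp=0xeb
epilogue: pop r2=0xdc, sp=0xec
epilogue: pop r0=0x36, sp=0xed
r4 is caller-saved → body value

REG = 0xee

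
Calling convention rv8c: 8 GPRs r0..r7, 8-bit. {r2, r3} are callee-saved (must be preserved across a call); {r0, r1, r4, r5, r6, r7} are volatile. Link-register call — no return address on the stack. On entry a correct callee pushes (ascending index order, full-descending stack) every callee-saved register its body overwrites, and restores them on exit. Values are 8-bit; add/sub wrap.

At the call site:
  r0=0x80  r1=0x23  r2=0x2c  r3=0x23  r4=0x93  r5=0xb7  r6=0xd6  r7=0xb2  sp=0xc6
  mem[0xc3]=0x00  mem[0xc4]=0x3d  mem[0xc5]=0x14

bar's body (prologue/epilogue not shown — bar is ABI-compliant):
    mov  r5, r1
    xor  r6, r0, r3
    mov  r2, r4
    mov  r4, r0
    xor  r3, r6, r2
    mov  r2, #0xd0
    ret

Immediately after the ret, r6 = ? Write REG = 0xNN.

prologue: push r2 → mem[0xc5]=0x2c, sp=0xc5
prologue: push r3 → mem[0xc4]=0x23, sp=0xc4
body[0] mov  r5, r1 → r5=0x23
body[1] xor  r6, r0, r3 → r6=0xa3
body[2] mov  r2, r4 → r2=0x93
body[3] mov  r4, r0 → r4=0x80
body[4] xor  r3, r6, r2 → r3=0x30
body[5] mov  r2, #0xd0 → r2=0xd0
epilogue: pop r3=0x23, sp=0xc5
epilogue: pop r2=0x2c, sp=0xc6
r6 is caller-saved → body value

REG = 0xa3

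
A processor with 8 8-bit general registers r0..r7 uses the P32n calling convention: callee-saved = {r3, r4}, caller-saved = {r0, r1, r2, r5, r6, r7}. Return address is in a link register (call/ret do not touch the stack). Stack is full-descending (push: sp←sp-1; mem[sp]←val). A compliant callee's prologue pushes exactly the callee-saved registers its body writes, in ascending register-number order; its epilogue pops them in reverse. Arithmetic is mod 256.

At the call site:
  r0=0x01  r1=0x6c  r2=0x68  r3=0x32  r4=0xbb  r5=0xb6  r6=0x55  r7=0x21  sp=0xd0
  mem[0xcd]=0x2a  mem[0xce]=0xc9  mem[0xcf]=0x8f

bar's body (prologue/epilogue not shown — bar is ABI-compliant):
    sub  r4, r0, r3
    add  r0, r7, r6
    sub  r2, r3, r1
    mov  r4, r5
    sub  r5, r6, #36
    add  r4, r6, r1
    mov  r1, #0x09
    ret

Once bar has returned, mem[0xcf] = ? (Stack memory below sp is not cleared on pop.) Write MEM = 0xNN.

prologue: push r4 → mem[0xcf]=0xbb, sp=0xcf
body[0] sub  r4, r0, r3 → r4=0xcf
body[1] add  r0, r7, r6 → r0=0x76
body[2] sub  r2, r3, r1 → r2=0xc6
body[3] mov  r4, r5 → r4=0xb6
body[4] sub  r5, r6, #36 → r5=0x31
body[5] add  r4, r6, r1 → r4=0xc1
body[6] mov  r1, #0x09 → r1=0x09
epilogue: pop r4=0xbb, sp=0xd0
prologue pushed ['r4'] at ['0xcf']

MEM = 0xbb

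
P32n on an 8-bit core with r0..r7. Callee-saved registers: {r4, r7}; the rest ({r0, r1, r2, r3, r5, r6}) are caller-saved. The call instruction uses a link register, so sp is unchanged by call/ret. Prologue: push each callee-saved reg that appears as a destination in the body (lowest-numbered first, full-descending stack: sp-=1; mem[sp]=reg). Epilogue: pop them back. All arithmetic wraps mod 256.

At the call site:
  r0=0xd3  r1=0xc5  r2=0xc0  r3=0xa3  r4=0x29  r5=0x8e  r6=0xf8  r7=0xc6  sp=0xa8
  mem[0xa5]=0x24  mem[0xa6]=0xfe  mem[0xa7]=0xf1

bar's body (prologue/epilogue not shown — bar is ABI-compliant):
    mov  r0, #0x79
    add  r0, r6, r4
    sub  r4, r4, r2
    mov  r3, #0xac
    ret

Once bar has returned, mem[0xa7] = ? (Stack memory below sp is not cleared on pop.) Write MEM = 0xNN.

MEM = 0x29

prologue: push r4 -> mem[0xa7]=0x29, sp=0xa7
body[0] mov  r0, #0x79 -> r0=0x79
body[1] add  r0, r6, r4 -> r0=0x21
body[2] sub  r4, r4, r2 -> r4=0x69
body[3] mov  r3, #0xac -> r3=0xac
epilogue: pop r4=0x29, sp=0xa8
prologue pushed ['r4'] at ['0xa7']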